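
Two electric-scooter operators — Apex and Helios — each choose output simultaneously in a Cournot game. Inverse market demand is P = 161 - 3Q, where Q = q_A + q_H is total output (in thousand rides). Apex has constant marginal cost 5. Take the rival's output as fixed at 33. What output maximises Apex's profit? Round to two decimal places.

9.50

With the rival's output fixed at 33, Apex's profit is π_A = (161 - 3·33 - 3q_A)q_A - (5q_A) = (62 - 3q_A)q_A - (5q_A).
∂π_A/∂q_A = 57 - 6q_A = 0, so q_A = 19/2.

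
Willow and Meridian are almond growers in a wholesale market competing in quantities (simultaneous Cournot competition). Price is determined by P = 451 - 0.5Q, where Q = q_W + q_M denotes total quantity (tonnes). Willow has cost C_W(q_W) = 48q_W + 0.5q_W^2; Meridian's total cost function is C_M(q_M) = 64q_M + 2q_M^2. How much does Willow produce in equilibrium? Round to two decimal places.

Willow's profit: π_W = (451 - 0.5Q)q_W - (48q_W + (1/2)q_W²). Setting ∂π_W/∂q_W = 0: 403 - 2q_W - (1/2)(q_M) = 0.
Meridian's first-order condition: 387 - 5q_M - (1/2)(q_W) = 0.
Rearranging gives the reaction functions q_W = (403 - (1/2)q_M)/2 and q_M = (387 - (1/2)q_W)/5.
Substituting one into the other gives q_W = 186.8205 and q_M = 58.7179.

186.82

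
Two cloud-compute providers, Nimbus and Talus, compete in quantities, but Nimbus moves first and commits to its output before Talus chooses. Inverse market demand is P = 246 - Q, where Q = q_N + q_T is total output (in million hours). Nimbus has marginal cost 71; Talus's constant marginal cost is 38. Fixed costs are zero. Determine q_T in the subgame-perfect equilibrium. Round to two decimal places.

68.50

Solve by backward induction. Given q_N, the follower Talus maximises π_T = (246 - q_N - q_T)q_T - 38q_T.
Setting the follower's marginal profit to zero, 208 - q_N - 2q_T = 0, i.e. q_T = (208 - q_N)/2.
The leader anticipates this reaction. Substituting into P = 246 - Q gives P = 142 - (1/2)q_N, so π_N = (142 - (1/2)q_N)q_N - 71q_N.
Maximising: ∂π_N/∂q_N = 71 - q_N = 0, giving q_N = 71.
Then q_T = (208 - 71)/2 = 137/2.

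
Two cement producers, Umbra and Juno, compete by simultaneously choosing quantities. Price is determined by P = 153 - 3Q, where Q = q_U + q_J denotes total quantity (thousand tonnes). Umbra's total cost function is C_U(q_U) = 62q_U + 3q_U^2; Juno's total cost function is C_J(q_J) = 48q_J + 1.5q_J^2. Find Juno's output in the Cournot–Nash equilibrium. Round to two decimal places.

9.97

Umbra's profit: π_U = (153 - 3Q)q_U - (62q_U + 3q_U²). Setting ∂π_U/∂q_U = 0: 91 - 12q_U - 3(q_J) = 0.
Juno's first-order condition: 105 - 9q_J - 3(q_U) = 0.
Best responses: q_U = (91 - 3q_J)/12, q_J = (105 - 3q_U)/9.
Solving the pair: q_U = 56/11, q_J = 329/33.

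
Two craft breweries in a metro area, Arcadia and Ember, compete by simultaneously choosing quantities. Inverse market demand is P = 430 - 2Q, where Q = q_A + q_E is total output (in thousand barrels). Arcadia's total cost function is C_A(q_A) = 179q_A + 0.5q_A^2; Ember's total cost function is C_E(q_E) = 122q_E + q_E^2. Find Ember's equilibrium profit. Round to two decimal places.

4781.56

Arcadia's profit: π_A = (430 - 2Q)q_A - (179q_A + (1/2)q_A²). Setting ∂π_A/∂q_A = 0: 251 - 5q_A - 2(q_E) = 0.
Ember's first-order condition: 308 - 6q_E - 2(q_A) = 0.
Best responses: q_A = (251 - 2q_E)/5, q_E = (308 - 2q_A)/6.
Substituting one into the other gives q_A = 445/13 and q_E = 519/13.
Price P = 430 - 2·(964/13) = 281.6923.
Ember's profit: 281.6923·(519/13) - 122·(519/13) - (519/13)² = 4781.5562.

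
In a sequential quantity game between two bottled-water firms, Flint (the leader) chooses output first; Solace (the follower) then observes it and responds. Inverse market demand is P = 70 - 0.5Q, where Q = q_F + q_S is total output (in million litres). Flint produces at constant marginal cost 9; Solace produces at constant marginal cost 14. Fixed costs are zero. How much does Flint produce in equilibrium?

66

The follower Solace best-responds to any q_F: π_S = (70 - 0.5Q)q_S - 14q_S.
∂π_S/∂q_S = 56 - (1/2)q_F - q_S = 0 gives the reaction function q_S = (56 - (1/2)q_F).
Flint substitutes q_S(q_F) into its own profit: π_F = q_F(70 - (1/2)q_F - (56 - (1/2)q_F)/2) - 9q_F = (42 - (1/4)q_F)q_F - 9q_F.
Maximising: ∂π_F/∂q_F = 33 - (1/2)q_F = 0, giving q_F = 66.
Then q_S = (56 - (1/2)·66) = 23.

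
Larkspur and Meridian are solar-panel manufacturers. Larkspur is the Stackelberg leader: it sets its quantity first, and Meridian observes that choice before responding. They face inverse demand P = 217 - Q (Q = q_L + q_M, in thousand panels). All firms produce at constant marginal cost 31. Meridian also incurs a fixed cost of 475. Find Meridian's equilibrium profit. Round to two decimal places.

Solve by backward induction. Given q_L, the follower Meridian maximises π_M = (217 - q_L - q_M)q_M - 31q_M.
Follower FOC: 186 - q_L - 2q_M = 0, so q_M(q_L) = (186 - q_L)/2.
The leader anticipates this reaction. Substituting into P = 217 - Q gives P = 124 - (1/2)q_L, so π_L = (124 - (1/2)q_L)q_L - 31q_L.
Leader FOC: 93 - q_L = 0, so q_L = 93.
Then q_M = (186 - 93)/2 = 93/2.
Price P = 217 - 279/2 = 155/2.
Meridian's profit: (155/2 - 31)·(93/2) - 475 = 1687.2500.

1687.25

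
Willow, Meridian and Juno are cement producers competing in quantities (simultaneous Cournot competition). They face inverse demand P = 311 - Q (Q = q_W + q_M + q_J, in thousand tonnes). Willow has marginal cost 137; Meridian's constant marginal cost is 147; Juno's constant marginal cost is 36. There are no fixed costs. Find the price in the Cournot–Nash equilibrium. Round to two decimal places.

157.75

Willow's profit: π_W = (311 - Q)q_W - (137q_W). Setting ∂π_W/∂q_W = 0: 174 - 2q_W - (q_M + q_J) = 0.
Meridian's first-order condition: 164 - 2q_M - (q_W + q_J) = 0.
Juno's profit: π_J = (311 - Q)q_J - (36q_J). Setting ∂π_J/∂q_J = 0: 275 - 2q_J - (q_W + q_M) = 0.
Summing all 3 equations gives 613 − 4Q = 0, hence Q = 613/4.
Back-substituting: q_W = (174 − 613/4) = 83/4, q_M = (164 − 613/4) = 43/4, q_J = (275 − 613/4) = 487/4.
Total output Q = 613/4, so price P = 311 - 613/4 = 631/4.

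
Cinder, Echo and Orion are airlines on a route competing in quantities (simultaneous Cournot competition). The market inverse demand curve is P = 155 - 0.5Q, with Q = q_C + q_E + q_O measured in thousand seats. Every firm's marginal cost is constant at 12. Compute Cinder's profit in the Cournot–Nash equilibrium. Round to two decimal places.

2556.13

A representative firm's profit is π_i = q_i(155 - 0.5Q) - 12q_i.
Setting ∂π_i/∂q_i = 0 with rivals' quantities fixed: 143 - q_i - (1/2)·Σ_{j≠i} q_j = 0.
By symmetry each firm produces the same amount; substituting Σ_{j≠i} q_j = 2q_i yields q_i = 143/2.
Price P = 155 - (1/2)·(429/2) = 191/4.
Cinder's profit: (191/4 - 12)·(143/2) = 2556.1250.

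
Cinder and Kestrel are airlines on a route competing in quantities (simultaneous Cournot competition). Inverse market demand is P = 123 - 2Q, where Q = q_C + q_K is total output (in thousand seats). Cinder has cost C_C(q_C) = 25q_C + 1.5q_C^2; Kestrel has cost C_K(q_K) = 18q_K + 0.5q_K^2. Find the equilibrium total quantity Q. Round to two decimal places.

26.42

Cinder's profit: π_C = (123 - 2Q)q_C - (25q_C + (3/2)q_C²). Setting ∂π_C/∂q_C = 0: 98 - 7q_C - 2(q_K) = 0.
Kestrel's profit: π_K = (123 - 2Q)q_K - (18q_K + (1/2)q_K²). Setting ∂π_K/∂q_K = 0: 105 - 5q_K - 2(q_C) = 0.
Best responses: q_C = (98 - 2q_K)/7, q_K = (105 - 2q_C)/5.
Solving the pair: q_C = 280/31, q_K = 539/31.
Total output Q = 280/31 + 539/31 = 819/31.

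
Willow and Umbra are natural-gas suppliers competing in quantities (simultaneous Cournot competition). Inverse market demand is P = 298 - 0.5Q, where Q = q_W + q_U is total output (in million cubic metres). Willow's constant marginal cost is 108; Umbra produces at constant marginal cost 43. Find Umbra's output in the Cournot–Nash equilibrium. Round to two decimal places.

Willow's profit: π_W = (298 - 0.5Q)q_W - (108q_W). Setting ∂π_W/∂q_W = 0: 190 - q_W - (1/2)(q_U) = 0.
Umbra's first-order condition: 255 - q_U - (1/2)(q_W) = 0.
Best responses: q_W = (190 - (1/2)q_U), q_U = (255 - (1/2)q_W).
Solving the pair: q_W = 250/3, q_U = 640/3.

213.33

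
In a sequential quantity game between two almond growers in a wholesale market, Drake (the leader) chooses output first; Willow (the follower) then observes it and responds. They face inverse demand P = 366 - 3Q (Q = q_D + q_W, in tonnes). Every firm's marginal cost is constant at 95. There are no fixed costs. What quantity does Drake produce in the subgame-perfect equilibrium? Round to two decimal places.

Solve by backward induction. Given q_D, the follower Willow maximises π_W = (366 - 3q_D - 3q_W)q_W - 95q_W.
Setting the follower's marginal profit to zero, 271 - 3q_D - 6q_W = 0, i.e. q_W = (271 - 3q_D)/6.
The leader anticipates this reaction. Substituting into P = 366 - 3Q gives P = 461/2 - (3/2)q_D, so π_D = (461/2 - (3/2)q_D)q_D - 95q_D.
Maximising: ∂π_D/∂q_D = 271/2 - 3q_D = 0, giving q_D = 271/6.
Then q_W = (271 - 3·(271/6))/6 = 271/12.

45.17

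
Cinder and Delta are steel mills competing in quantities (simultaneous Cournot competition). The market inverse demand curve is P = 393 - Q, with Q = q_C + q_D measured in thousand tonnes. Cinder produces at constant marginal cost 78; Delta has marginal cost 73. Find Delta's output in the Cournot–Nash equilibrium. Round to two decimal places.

Cinder's profit: π_C = (393 - Q)q_C - (78q_C). Setting ∂π_C/∂q_C = 0: 315 - 2q_C - (q_D) = 0.
Delta's first-order condition: 320 - 2q_D - (q_C) = 0.
Best responses: q_C = (315 - q_D)/2, q_D = (320 - q_C)/2.
Solving the pair: q_C = 310/3, q_D = 325/3.

108.33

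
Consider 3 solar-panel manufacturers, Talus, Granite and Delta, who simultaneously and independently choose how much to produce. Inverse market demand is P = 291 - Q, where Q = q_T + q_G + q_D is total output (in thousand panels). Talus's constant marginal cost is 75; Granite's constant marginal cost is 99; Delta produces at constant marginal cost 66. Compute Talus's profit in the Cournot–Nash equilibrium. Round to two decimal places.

Talus's profit: π_T = (291 - Q)q_T - (75q_T). Setting ∂π_T/∂q_T = 0: 216 - 2q_T - (q_G + q_D) = 0.
Granite's first-order condition: 192 - 2q_G - (q_T + q_D) = 0.
Delta's profit: π_D = (291 - Q)q_D - (66q_D). Setting ∂π_D/∂q_D = 0: 225 - 2q_D - (q_T + q_G) = 0.
Adding the 3 first-order conditions: 633 − 4Q = 0, so Q = 633/4.
Back-substituting: q_T = (216 − 633/4) = 231/4, q_G = (192 − 633/4) = 135/4, q_D = (225 − 633/4) = 267/4.
Price P = 291 - 633/4 = 531/4.
Talus's profit: (531/4 - 75)·(231/4) = 3335.0625.

3335.06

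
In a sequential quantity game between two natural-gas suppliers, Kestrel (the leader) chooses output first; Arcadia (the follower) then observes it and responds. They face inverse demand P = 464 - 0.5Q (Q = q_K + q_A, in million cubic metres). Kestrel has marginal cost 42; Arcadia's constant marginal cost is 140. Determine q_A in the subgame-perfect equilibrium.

64

The follower Arcadia best-responds to any q_K: π_A = (464 - 0.5Q)q_A - 140q_A.
Follower FOC: 324 - (1/2)q_K - q_A = 0, so q_A(q_K) = (324 - (1/2)q_K).
The leader anticipates this reaction. Substituting into P = 464 - 0.5Q gives P = 302 - (1/4)q_K, so π_K = (302 - (1/4)q_K)q_K - 42q_K.
The leader's first-order condition 260 - (1/2)q_K = 0 yields q_K = 520.
Then q_A = (324 - (1/2)·520) = 64.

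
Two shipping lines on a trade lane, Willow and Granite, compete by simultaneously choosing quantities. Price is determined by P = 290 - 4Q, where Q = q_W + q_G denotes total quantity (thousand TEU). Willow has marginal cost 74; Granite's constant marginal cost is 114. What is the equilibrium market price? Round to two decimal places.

159.33

Willow's profit: π_W = (290 - 4Q)q_W - (74q_W). Setting ∂π_W/∂q_W = 0: 216 - 8q_W - 4(q_G) = 0.
Granite's first-order condition: 176 - 8q_G - 4(q_W) = 0.
Rearranging gives the reaction functions q_W = (216 - 4q_G)/8 and q_G = (176 - 4q_W)/8.
Solving the pair: q_W = 64/3, q_G = 34/3.
Total output Q = 98/3, so price P = 290 - 4·(98/3) = 478/3.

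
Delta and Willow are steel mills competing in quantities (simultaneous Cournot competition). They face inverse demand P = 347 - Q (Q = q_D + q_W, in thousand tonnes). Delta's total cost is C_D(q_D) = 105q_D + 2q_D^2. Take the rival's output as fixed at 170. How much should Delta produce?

12

With the rival's output fixed at 170, Delta's profit is π_D = (347 - 170 - q_D)q_D - (105q_D + 2q_D²) = (177 - q_D)q_D - (105q_D + 2q_D²).
∂π_D/∂q_D = 72 - 6q_D = 0, so q_D = 12.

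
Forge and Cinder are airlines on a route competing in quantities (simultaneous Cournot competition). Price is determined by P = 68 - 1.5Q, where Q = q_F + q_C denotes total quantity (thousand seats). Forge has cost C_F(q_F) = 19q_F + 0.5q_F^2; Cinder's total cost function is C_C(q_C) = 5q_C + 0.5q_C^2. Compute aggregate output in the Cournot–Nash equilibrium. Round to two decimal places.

Forge's profit: π_F = (68 - 1.5Q)q_F - (19q_F + (1/2)q_F²). Setting ∂π_F/∂q_F = 0: 49 - 4q_F - (3/2)(q_C) = 0.
Cinder's first-order condition: 63 - 4q_C - (3/2)(q_F) = 0.
Best responses: q_F = (49 - (3/2)q_C)/4, q_C = (63 - (3/2)q_F)/4.
Substituting one into the other gives q_F = 406/55 and q_C = 714/55.
Total output Q = 406/55 + 714/55 = 224/11.

20.36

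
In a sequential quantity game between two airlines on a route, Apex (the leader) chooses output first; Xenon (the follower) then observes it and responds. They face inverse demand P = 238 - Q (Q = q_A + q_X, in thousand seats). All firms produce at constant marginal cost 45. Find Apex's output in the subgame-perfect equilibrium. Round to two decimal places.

Solve by backward induction. Given q_A, the follower Xenon maximises π_X = (238 - q_A - q_X)q_X - 45q_X.
Setting the follower's marginal profit to zero, 193 - q_A - 2q_X = 0, i.e. q_X = (193 - q_A)/2.
Apex substitutes q_X(q_A) into its own profit: π_A = q_A(238 - q_A - (193 - q_A)/2) - 45q_A = (283/2 - (1/2)q_A)q_A - 45q_A.
The leader's first-order condition 193/2 - q_A = 0 yields q_A = 193/2.
Then q_X = (193 - 193/2)/2 = 193/4.

96.50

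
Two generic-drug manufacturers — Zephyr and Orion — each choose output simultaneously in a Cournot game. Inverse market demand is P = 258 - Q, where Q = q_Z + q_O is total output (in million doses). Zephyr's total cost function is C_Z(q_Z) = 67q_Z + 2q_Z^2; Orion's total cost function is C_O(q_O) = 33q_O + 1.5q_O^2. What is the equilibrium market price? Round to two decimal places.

192.86

Zephyr's profit: π_Z = (258 - Q)q_Z - (67q_Z + 2q_Z²). Setting ∂π_Z/∂q_Z = 0: 191 - 6q_Z - (q_O) = 0.
Orion's first-order condition: 225 - 5q_O - (q_Z) = 0.
Best responses: q_Z = (191 - q_O)/6, q_O = (225 - q_Z)/5.
Substituting one into the other gives q_Z = 730/29 and q_O = 1159/29.
Total output Q = 1889/29, so price P = 258 - 1889/29 = 192.8621.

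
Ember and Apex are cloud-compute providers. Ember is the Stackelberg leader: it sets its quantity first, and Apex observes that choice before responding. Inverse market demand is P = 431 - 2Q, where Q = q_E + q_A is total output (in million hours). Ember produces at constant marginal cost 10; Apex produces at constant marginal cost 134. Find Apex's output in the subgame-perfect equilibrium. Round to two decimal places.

6.13

The follower Apex best-responds to any q_E: π_A = (431 - 2Q)q_A - 134q_A.
Follower FOC: 297 - 2q_E - 4q_A = 0, so q_A(q_E) = (297 - 2q_E)/4.
The leader anticipates this reaction. Substituting into P = 431 - 2Q gives P = 565/2 - q_E, so π_E = (565/2 - q_E)q_E - 10q_E.
Leader FOC: 545/2 - 2q_E = 0, so q_E = 545/4.
Then q_A = (297 - 2·(545/4))/4 = 49/8.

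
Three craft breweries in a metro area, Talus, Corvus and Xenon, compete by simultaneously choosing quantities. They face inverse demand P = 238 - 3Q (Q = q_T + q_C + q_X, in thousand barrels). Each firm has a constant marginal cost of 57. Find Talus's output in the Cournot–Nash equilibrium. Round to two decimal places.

15.08

A representative firm's profit is π_i = q_i(238 - 3Q) - 57q_i.
First-order condition (treating rivals' output as given): 181 - 6q_i - 3·Σ_{j≠i} q_j = 0.
By symmetry each firm produces the same amount; substituting Σ_{j≠i} q_j = 2q_i yields q_i = 181/12.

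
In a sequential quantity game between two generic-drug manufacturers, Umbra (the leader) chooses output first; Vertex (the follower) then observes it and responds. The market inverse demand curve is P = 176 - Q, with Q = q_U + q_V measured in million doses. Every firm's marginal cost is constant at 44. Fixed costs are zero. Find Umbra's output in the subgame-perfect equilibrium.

66

The follower Vertex best-responds to any q_U: π_V = (176 - Q)q_V - 44q_V.
Follower FOC: 132 - q_U - 2q_V = 0, so q_V(q_U) = (132 - q_U)/2.
Umbra substitutes q_V(q_U) into its own profit: π_U = q_U(176 - q_U - (132 - q_U)/2) - 44q_U = (110 - (1/2)q_U)q_U - 44q_U.
Maximising: ∂π_U/∂q_U = 66 - q_U = 0, giving q_U = 66.
Then q_V = (132 - 66)/2 = 33.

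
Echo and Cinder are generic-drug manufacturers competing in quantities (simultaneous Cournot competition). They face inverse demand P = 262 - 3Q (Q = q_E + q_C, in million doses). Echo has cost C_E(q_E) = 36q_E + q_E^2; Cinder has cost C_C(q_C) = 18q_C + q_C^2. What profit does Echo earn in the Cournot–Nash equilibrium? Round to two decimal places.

1530.94

Echo's profit: π_E = (262 - 3Q)q_E - (36q_E + q_E²). Setting ∂π_E/∂q_E = 0: 226 - 8q_E - 3(q_C) = 0.
Cinder's profit: π_C = (262 - 3Q)q_C - (18q_C + q_C²). Setting ∂π_C/∂q_C = 0: 244 - 8q_C - 3(q_E) = 0.
Rearranging gives the reaction functions q_E = (226 - 3q_C)/8 and q_C = (244 - 3q_E)/8.
Solving the pair: q_E = 1076/55, q_C = 1274/55.
Price P = 262 - 3·(470/11) = 1472/11.
Echo's profit: (1472/11)·(1076/55) - 36·(1076/55) - (1076/55)² = 1530.9435.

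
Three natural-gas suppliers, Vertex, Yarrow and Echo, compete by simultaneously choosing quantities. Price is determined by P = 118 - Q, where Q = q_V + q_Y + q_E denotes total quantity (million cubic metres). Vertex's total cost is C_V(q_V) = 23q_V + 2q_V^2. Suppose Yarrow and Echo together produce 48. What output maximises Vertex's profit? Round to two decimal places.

With rivals' combined output fixed at 48, Vertex's profit is π_V = (118 - 48 - q_V)q_V - (23q_V + 2q_V²) = (70 - q_V)q_V - (23q_V + 2q_V²).
∂π_V/∂q_V = 47 - 6q_V = 0, so q_V = 47/6.

7.83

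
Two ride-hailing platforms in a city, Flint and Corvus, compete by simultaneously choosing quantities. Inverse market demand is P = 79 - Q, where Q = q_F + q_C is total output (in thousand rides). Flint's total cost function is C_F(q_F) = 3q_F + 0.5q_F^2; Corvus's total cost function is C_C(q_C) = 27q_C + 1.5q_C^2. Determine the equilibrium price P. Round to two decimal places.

49.86

Flint's profit: π_F = (79 - Q)q_F - (3q_F + (1/2)q_F²). Setting ∂π_F/∂q_F = 0: 76 - 3q_F - (q_C) = 0.
Corvus's profit: π_C = (79 - Q)q_C - (27q_C + (3/2)q_C²). Setting ∂π_C/∂q_C = 0: 52 - 5q_C - (q_F) = 0.
Best responses: q_F = (76 - q_C)/3, q_C = (52 - q_F)/5.
Substituting one into the other gives q_F = 164/7 and q_C = 40/7.
Total output Q = 204/7, so price P = 79 - 204/7 = 349/7.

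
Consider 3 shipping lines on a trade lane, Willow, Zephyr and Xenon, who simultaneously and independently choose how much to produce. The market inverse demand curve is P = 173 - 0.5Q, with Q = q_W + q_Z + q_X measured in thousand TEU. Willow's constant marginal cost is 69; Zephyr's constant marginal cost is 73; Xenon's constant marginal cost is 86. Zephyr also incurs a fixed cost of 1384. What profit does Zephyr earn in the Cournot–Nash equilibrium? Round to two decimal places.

101.13

Willow's profit: π_W = (173 - 0.5Q)q_W - (69q_W). Setting ∂π_W/∂q_W = 0: 104 - q_W - (1/2)(q_Z + q_X) = 0.
Zephyr's profit: π_Z = (173 - 0.5Q)q_Z - (73q_Z). Setting ∂π_Z/∂q_Z = 0: 100 - q_Z - (1/2)(q_W + q_X) = 0.
Xenon's first-order condition: 87 - q_X - (1/2)(q_W + q_Z) = 0.
Adding the 3 conditions: 291 − Q − Q = 0, i.e. Q = 291/2.
Back-substituting: q_W = (104 − 291/4)/(1/2) = 125/2, q_Z = (100 − 291/4)/(1/2) = 109/2, q_X = (87 − 291/4)/(1/2) = 57/2.
Price P = 173 - (1/2)·(291/2) = 401/4.
Zephyr's profit: (401/4 - 73)·(109/2) - 1384 = 809/8.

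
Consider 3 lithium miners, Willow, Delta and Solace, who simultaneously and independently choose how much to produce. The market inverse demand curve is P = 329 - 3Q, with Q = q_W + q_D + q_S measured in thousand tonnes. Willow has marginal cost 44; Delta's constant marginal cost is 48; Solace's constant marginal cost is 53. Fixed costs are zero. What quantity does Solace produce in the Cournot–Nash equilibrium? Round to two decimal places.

Willow's profit: π_W = (329 - 3Q)q_W - (44q_W). Setting ∂π_W/∂q_W = 0: 285 - 6q_W - 3(q_D + q_S) = 0.
Delta's first-order condition: 281 - 6q_D - 3(q_W + q_S) = 0.
Solace's first-order condition: 276 - 6q_S - 3(q_W + q_D) = 0.
Summing all 3 equations gives 842 − 12Q = 0, hence Q = 421/6.
Back-substituting: q_W = (285 − 421/2)/3 = 149/6, q_D = (281 − 421/2)/3 = 47/2, q_S = (276 − 421/2)/3 = 131/6.

21.83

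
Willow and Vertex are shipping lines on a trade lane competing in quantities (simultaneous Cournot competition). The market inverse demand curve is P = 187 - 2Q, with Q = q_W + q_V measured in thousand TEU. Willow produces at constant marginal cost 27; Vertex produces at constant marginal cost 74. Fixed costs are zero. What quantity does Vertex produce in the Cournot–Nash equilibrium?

11

Willow's profit: π_W = (187 - 2Q)q_W - (27q_W). Setting ∂π_W/∂q_W = 0: 160 - 4q_W - 2(q_V) = 0.
Vertex's profit: π_V = (187 - 2Q)q_V - (74q_V). Setting ∂π_V/∂q_V = 0: 113 - 4q_V - 2(q_W) = 0.
Rearranging gives the reaction functions q_W = (160 - 2q_V)/4 and q_V = (113 - 2q_W)/4.
Solving the pair: q_W = 69/2, q_V = 11.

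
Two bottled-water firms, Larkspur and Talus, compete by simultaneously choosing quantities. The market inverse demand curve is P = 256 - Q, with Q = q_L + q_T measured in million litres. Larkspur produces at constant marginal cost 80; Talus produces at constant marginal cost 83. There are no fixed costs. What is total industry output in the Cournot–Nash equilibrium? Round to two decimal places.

116.33

Larkspur's profit: π_L = (256 - Q)q_L - (80q_L). Setting ∂π_L/∂q_L = 0: 176 - 2q_L - (q_T) = 0.
Talus's first-order condition: 173 - 2q_T - (q_L) = 0.
Rearranging gives the reaction functions q_L = (176 - q_T)/2 and q_T = (173 - q_L)/2.
Solving the pair: q_L = 179/3, q_T = 170/3.
Total output Q = 179/3 + 170/3 = 349/3.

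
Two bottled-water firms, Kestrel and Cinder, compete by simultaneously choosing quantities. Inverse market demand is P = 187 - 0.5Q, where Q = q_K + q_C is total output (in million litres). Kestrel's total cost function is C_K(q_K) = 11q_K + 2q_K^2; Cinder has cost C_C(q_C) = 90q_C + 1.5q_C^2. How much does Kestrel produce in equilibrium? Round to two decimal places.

Kestrel's profit: π_K = (187 - 0.5Q)q_K - (11q_K + 2q_K²). Setting ∂π_K/∂q_K = 0: 176 - 5q_K - (1/2)(q_C) = 0.
Cinder's profit: π_C = (187 - 0.5Q)q_C - (90q_C + (3/2)q_C²). Setting ∂π_C/∂q_C = 0: 97 - 4q_C - (1/2)(q_K) = 0.
Rearranging gives the reaction functions q_K = (176 - (1/2)q_C)/5 and q_C = (97 - (1/2)q_K)/4.
Solving the pair: q_K = 33.1899, q_C = 1588/79.

33.19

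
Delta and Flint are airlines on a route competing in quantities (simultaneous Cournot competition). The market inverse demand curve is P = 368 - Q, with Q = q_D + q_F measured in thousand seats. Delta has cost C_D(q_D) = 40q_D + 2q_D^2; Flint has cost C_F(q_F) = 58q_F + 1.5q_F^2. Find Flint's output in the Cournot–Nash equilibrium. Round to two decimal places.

Delta's profit: π_D = (368 - Q)q_D - (40q_D + 2q_D²). Setting ∂π_D/∂q_D = 0: 328 - 6q_D - (q_F) = 0.
Flint's profit: π_F = (368 - Q)q_F - (58q_F + (3/2)q_F²). Setting ∂π_F/∂q_F = 0: 310 - 5q_F - (q_D) = 0.
Best responses: q_D = (328 - q_F)/6, q_F = (310 - q_D)/5.
Solving the pair: q_D = 1330/29, q_F = 1532/29.

52.83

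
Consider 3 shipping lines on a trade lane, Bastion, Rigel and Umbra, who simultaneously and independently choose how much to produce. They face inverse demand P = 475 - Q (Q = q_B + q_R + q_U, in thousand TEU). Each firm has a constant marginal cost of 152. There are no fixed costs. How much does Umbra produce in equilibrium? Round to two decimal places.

80.75

Each firm earns π_i = (475 - Q)q_i - 152q_i.
First-order condition (treating rivals' output as given): 323 - 2q_i - Σ_{j≠i} q_j = 0.
With identical firms every q_j equals q_i, so Σ_{j≠i} q_j = 2q_i and 323 = 4q_i, giving q_i = 323/4.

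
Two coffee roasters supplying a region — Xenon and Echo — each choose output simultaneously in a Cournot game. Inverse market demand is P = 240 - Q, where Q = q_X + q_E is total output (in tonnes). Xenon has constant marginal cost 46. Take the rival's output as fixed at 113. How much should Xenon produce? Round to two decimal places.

40.50

With the rival's output fixed at 113, Xenon's profit is π_X = (240 - 113 - q_X)q_X - (46q_X) = (127 - q_X)q_X - (46q_X).
∂π_X/∂q_X = 81 - 2q_X = 0, so q_X = 81/2.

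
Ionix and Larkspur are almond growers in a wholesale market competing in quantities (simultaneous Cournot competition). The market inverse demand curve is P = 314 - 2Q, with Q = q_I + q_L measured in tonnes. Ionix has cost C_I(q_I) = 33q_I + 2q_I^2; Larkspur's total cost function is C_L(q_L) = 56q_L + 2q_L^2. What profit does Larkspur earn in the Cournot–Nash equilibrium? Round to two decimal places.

Ionix's profit: π_I = (314 - 2Q)q_I - (33q_I + 2q_I²). Setting ∂π_I/∂q_I = 0: 281 - 8q_I - 2(q_L) = 0.
Larkspur's first-order condition: 258 - 8q_L - 2(q_I) = 0.
Best responses: q_I = (281 - 2q_L)/8, q_L = (258 - 2q_I)/8.
Substituting one into the other gives q_I = 433/15 and q_L = 751/30.
Price P = 314 - 2·(539/10) = 1031/5.
Larkspur's profit: (1031/5)·(751/30) - 56·(751/30) - 2(751/30)² = 2506.6711.

2506.67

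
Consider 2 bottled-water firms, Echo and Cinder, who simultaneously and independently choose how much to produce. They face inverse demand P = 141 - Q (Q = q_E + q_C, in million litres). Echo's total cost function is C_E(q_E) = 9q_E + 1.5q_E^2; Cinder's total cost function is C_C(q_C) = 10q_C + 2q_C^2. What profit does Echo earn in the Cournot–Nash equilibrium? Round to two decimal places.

1298.81

Echo's profit: π_E = (141 - Q)q_E - (9q_E + (3/2)q_E²). Setting ∂π_E/∂q_E = 0: 132 - 5q_E - (q_C) = 0.
Cinder's profit: π_C = (141 - Q)q_C - (10q_C + 2q_C²). Setting ∂π_C/∂q_C = 0: 131 - 6q_C - (q_E) = 0.
So q_E = (132 - q_C)/5 and q_C = (131 - q_E)/6.
Solving the pair: q_E = 661/29, q_C = 523/29.
Price P = 141 - 1184/29 = 100.1724.
Echo's profit: 100.1724·(661/29) - 9·(661/29) - (3/2)(661/29)² = 1298.8139.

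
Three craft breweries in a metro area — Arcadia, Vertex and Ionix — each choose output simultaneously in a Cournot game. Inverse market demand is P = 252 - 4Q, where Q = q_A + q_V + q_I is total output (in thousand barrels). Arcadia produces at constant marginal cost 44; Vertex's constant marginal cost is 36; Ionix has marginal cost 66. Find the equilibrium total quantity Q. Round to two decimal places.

Arcadia's profit: π_A = (252 - 4Q)q_A - (44q_A). Setting ∂π_A/∂q_A = 0: 208 - 8q_A - 4(q_V + q_I) = 0.
Vertex's first-order condition: 216 - 8q_V - 4(q_A + q_I) = 0.
Ionix's first-order condition: 186 - 8q_I - 4(q_A + q_V) = 0.
Summing all 3 equations gives 610 − 16Q = 0, hence Q = 305/8.
Back-substituting: q_A = (208 − 305/2)/4 = 111/8, q_V = (216 − 305/2)/4 = 127/8, q_I = (186 − 305/2)/4 = 67/8.
Total output Q = 111/8 + 127/8 + 67/8 = 305/8.

38.13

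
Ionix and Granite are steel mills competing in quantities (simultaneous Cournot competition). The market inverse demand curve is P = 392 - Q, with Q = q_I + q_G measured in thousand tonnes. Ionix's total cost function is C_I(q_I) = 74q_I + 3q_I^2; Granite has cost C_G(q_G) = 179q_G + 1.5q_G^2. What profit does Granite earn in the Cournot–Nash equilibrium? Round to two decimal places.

3157.46

Ionix's profit: π_I = (392 - Q)q_I - (74q_I + 3q_I²). Setting ∂π_I/∂q_I = 0: 318 - 8q_I - (q_G) = 0.
Granite's first-order condition: 213 - 5q_G - (q_I) = 0.
So q_I = (318 - q_G)/8 and q_G = (213 - q_I)/5.
Solving the pair: q_I = 459/13, q_G = 462/13.
Price P = 392 - 921/13 = 321.1538.
Granite's profit: 321.1538·(462/13) - 179·(462/13) - (3/2)(462/13)² = 3157.4556.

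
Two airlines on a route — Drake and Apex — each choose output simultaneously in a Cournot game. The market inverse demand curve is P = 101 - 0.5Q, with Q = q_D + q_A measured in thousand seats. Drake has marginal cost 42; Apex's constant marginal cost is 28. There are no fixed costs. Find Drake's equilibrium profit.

450

Drake's profit: π_D = (101 - 0.5Q)q_D - (42q_D). Setting ∂π_D/∂q_D = 0: 59 - q_D - (1/2)(q_A) = 0.
Apex's first-order condition: 73 - q_A - (1/2)(q_D) = 0.
Rearranging gives the reaction functions q_D = (59 - (1/2)q_A) and q_A = (73 - (1/2)q_D).
Solving the pair: q_D = 30, q_A = 58.
Price P = 101 - (1/2)·88 = 57.
Drake's profit: (57 - 42)·30 = 450.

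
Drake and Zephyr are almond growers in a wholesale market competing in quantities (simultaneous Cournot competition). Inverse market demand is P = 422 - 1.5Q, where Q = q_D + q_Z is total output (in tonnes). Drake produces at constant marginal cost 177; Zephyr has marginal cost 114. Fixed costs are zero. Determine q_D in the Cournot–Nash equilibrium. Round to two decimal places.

40.44

Drake's profit: π_D = (422 - 1.5Q)q_D - (177q_D). Setting ∂π_D/∂q_D = 0: 245 - 3q_D - (3/2)(q_Z) = 0.
Zephyr's profit: π_Z = (422 - 1.5Q)q_Z - (114q_Z). Setting ∂π_Z/∂q_Z = 0: 308 - 3q_Z - (3/2)(q_D) = 0.
Rearranging gives the reaction functions q_D = (245 - (3/2)q_Z)/3 and q_Z = (308 - (3/2)q_D)/3.
Substituting one into the other gives q_D = 364/9 and q_Z = 742/9.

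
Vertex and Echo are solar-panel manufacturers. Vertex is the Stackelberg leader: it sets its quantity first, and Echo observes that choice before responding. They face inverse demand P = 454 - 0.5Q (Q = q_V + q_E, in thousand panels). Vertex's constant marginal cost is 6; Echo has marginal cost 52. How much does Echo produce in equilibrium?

Solve by backward induction. Given q_V, the follower Echo maximises π_E = (454 - (1/2)q_V - (1/2)q_E)q_E - 52q_E.
Setting the follower's marginal profit to zero, 402 - (1/2)q_V - q_E = 0, i.e. q_E = (402 - (1/2)q_V).
The leader anticipates this reaction. Substituting into P = 454 - 0.5Q gives P = 253 - (1/4)q_V, so π_V = (253 - (1/4)q_V)q_V - 6q_V.
Leader FOC: 247 - (1/2)q_V = 0, so q_V = 494.
Then q_E = (402 - (1/2)·494) = 155.

155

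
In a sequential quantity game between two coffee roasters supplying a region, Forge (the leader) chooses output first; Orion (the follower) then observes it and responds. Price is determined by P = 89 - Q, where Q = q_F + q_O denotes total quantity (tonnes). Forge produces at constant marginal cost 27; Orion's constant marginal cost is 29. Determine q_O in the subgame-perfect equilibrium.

14

The follower Orion best-responds to any q_F: π_O = (89 - Q)q_O - 29q_O.
Follower FOC: 60 - q_F - 2q_O = 0, so q_O(q_F) = (60 - q_F)/2.
The leader anticipates this reaction. Substituting into P = 89 - Q gives P = 59 - (1/2)q_F, so π_F = (59 - (1/2)q_F)q_F - 27q_F.
Leader FOC: 32 - q_F = 0, so q_F = 32.
Then q_O = (60 - 32)/2 = 14.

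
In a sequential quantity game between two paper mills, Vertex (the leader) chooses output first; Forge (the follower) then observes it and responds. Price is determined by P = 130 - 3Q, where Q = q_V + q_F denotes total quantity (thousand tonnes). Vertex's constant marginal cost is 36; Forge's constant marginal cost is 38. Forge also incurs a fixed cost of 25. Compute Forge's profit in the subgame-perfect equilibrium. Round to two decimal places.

136.33

The follower Forge best-responds to any q_V: π_F = (130 - 3Q)q_F - 38q_F.
∂π_F/∂q_F = 92 - 3q_V - 6q_F = 0 gives the reaction function q_F = (92 - 3q_V)/6.
Vertex substitutes q_F(q_V) into its own profit: π_V = q_V(130 - 3q_V - (92 - 3q_V)/2) - 36q_V = (84 - (3/2)q_V)q_V - 36q_V.
Leader FOC: 48 - 3q_V = 0, so q_V = 16.
Then q_F = (92 - 3·16)/6 = 22/3.
Price P = 130 - 3·(70/3) = 60.
Forge's profit: (60 - 38)·(22/3) - 25 = 409/3.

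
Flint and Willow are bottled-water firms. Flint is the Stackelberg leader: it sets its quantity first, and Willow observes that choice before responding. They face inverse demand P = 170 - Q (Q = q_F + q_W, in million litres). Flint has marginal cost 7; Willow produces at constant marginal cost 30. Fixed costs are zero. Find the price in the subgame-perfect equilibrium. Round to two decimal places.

The follower Willow best-responds to any q_F: π_W = (170 - Q)q_W - 30q_W.
Follower FOC: 140 - q_F - 2q_W = 0, so q_W(q_F) = (140 - q_F)/2.
The leader anticipates this reaction. Substituting into P = 170 - Q gives P = 100 - (1/2)q_F, so π_F = (100 - (1/2)q_F)q_F - 7q_F.
Maximising: ∂π_F/∂q_F = 93 - q_F = 0, giving q_F = 93.
Then q_W = (140 - 93)/2 = 47/2.
Total output Q = 233/2, so price P = 170 - 233/2 = 107/2.

53.50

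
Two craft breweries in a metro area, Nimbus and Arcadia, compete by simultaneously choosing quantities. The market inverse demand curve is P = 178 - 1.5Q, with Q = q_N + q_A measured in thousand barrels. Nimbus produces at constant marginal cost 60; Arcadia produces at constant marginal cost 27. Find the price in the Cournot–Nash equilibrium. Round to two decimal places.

Nimbus's profit: π_N = (178 - 1.5Q)q_N - (60q_N). Setting ∂π_N/∂q_N = 0: 118 - 3q_N - (3/2)(q_A) = 0.
Arcadia's profit: π_A = (178 - 1.5Q)q_A - (27q_A). Setting ∂π_A/∂q_A = 0: 151 - 3q_A - (3/2)(q_N) = 0.
So q_N = (118 - (3/2)q_A)/3 and q_A = (151 - (3/2)q_N)/3.
Substituting one into the other gives q_N = 170/9 and q_A = 368/9.
Total output Q = 538/9, so price P = 178 - (3/2)·(538/9) = 265/3.

88.33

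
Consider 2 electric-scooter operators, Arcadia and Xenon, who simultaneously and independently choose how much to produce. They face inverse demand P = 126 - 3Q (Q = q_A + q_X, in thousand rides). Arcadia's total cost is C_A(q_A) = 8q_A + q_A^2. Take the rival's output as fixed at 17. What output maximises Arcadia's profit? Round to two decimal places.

8.38

With the rival's output fixed at 17, Arcadia's profit is π_A = (126 - 3·17 - 3q_A)q_A - (8q_A + q_A²) = (75 - 3q_A)q_A - (8q_A + q_A²).
∂π_A/∂q_A = 67 - 8q_A = 0, so q_A = 67/8.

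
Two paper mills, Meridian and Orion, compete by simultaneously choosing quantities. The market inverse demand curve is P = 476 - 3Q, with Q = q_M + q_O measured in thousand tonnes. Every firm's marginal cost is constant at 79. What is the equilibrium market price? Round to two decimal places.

211.33

A representative firm's profit is π_i = q_i(476 - 3Q) - 79q_i.
First-order condition (treating rivals' output as given): 397 - 6q_i - 3q_j = 0.
With identical firms every q_j equals q_i, so q_j = q_i and 397 = 9q_i, giving q_i = 397/9.
Total output Q = 794/9, so price P = 476 - 3·(794/9) = 634/3.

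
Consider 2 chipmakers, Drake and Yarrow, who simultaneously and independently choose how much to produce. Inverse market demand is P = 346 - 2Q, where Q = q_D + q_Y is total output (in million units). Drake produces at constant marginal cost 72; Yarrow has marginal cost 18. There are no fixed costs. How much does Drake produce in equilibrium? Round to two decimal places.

36.67

Drake's profit: π_D = (346 - 2Q)q_D - (72q_D). Setting ∂π_D/∂q_D = 0: 274 - 4q_D - 2(q_Y) = 0.
Yarrow's profit: π_Y = (346 - 2Q)q_Y - (18q_Y). Setting ∂π_Y/∂q_Y = 0: 328 - 4q_Y - 2(q_D) = 0.
Best responses: q_D = (274 - 2q_Y)/4, q_Y = (328 - 2q_D)/4.
Substituting one into the other gives q_D = 110/3 and q_Y = 191/3.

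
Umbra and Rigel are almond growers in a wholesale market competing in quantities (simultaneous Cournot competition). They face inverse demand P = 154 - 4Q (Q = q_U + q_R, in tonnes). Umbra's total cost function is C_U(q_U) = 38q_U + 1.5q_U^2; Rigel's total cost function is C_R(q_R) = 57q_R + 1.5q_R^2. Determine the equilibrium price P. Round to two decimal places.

97.20

Umbra's profit: π_U = (154 - 4Q)q_U - (38q_U + (3/2)q_U²). Setting ∂π_U/∂q_U = 0: 116 - 11q_U - 4(q_R) = 0.
Rigel's profit: π_R = (154 - 4Q)q_R - (57q_R + (3/2)q_R²). Setting ∂π_R/∂q_R = 0: 97 - 11q_R - 4(q_U) = 0.
So q_U = (116 - 4q_R)/11 and q_R = (97 - 4q_U)/11.
Substituting one into the other gives q_U = 296/35 and q_R = 201/35.
Total output Q = 71/5, so price P = 154 - 4·(71/5) = 486/5.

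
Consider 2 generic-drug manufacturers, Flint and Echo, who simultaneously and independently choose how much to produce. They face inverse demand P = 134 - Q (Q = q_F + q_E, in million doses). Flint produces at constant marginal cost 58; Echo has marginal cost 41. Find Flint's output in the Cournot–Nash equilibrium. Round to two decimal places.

Flint's profit: π_F = (134 - Q)q_F - (58q_F). Setting ∂π_F/∂q_F = 0: 76 - 2q_F - (q_E) = 0.
Echo's profit: π_E = (134 - Q)q_E - (41q_E). Setting ∂π_E/∂q_E = 0: 93 - 2q_E - (q_F) = 0.
So q_F = (76 - q_E)/2 and q_E = (93 - q_F)/2.
Solving the pair: q_F = 59/3, q_E = 110/3.

19.67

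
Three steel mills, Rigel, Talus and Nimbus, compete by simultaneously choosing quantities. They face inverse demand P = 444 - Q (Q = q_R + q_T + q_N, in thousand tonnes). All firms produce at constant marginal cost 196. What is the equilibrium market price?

A representative firm's profit is π_i = q_i(444 - Q) - 196q_i.
First-order condition (treating rivals' output as given): 248 - 2q_i - Σ_{j≠i} q_j = 0.
By symmetry each firm produces the same amount; substituting Σ_{j≠i} q_j = 2q_i yields q_i = 248/4 = 62.
Total output Q = 186, so price P = 444 - 186 = 258.

258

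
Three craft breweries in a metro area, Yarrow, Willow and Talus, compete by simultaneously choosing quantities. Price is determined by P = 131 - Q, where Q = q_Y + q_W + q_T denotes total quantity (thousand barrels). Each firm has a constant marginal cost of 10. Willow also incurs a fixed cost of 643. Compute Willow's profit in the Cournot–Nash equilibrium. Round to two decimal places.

Each firm earns π_i = (131 - Q)q_i - 10q_i.
First-order condition (treating rivals' output as given): 121 - 2q_i - Σ_{j≠i} q_j = 0.
With identical firms every q_j equals q_i, so Σ_{j≠i} q_j = 2q_i and 121 = 4q_i, giving q_i = 121/4.
Price P = 131 - 363/4 = 161/4.
Willow's profit: (161/4 - 10)·(121/4) - 643 = 272.0625.

272.06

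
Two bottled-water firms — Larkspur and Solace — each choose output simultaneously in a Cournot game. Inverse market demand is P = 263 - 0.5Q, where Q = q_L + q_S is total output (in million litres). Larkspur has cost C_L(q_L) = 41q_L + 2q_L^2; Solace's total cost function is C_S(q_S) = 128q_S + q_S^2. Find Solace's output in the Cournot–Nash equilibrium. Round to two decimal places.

Larkspur's profit: π_L = (263 - 0.5Q)q_L - (41q_L + 2q_L²). Setting ∂π_L/∂q_L = 0: 222 - 5q_L - (1/2)(q_S) = 0.
Solace's profit: π_S = (263 - 0.5Q)q_S - (128q_S + q_S²). Setting ∂π_S/∂q_S = 0: 135 - 3q_S - (1/2)(q_L) = 0.
So q_L = (222 - (1/2)q_S)/5 and q_S = (135 - (1/2)q_L)/3.
Solving the pair: q_L = 40.5763, q_S = 38.2373.

38.24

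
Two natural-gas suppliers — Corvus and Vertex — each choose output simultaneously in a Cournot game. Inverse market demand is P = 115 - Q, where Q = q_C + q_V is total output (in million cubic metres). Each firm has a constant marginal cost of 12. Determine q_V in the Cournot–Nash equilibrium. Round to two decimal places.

34.33

A representative firm's profit is π_i = q_i(115 - Q) - 12q_i.
Setting ∂π_i/∂q_i = 0 with rivals' quantities fixed: 103 - 2q_i - q_j = 0.
With identical firms every q_j equals q_i, so q_j = q_i and 103 = 3q_i, giving q_i = 103/3.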